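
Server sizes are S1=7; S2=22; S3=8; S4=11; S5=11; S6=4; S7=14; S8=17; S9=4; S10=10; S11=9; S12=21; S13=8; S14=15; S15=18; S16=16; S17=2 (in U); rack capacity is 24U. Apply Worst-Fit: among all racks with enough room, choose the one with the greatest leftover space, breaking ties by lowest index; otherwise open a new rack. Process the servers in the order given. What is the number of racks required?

S1 (7U) → rack 1 (remaining 17U)
S2 (22U) → rack 2 (remaining 2U)
S3 (8U) → rack 1 (remaining 9U)
S4 (11U) → rack 3 (remaining 13U)
S5 (11U) → rack 3 (remaining 2U)
S6 (4U) → rack 1 (remaining 5U)
S7 (14U) → rack 4 (remaining 10U)
S8 (17U) → rack 5 (remaining 7U)
S9 (4U) → rack 4 (remaining 6U)
S10 (10U) → rack 6 (remaining 14U)
S11 (9U) → rack 6 (remaining 5U)
S12 (21U) → rack 7 (remaining 3U)
S13 (8U) → rack 8 (remaining 16U)
S14 (15U) → rack 8 (remaining 1U)
S15 (18U) → rack 9 (remaining 6U)
S16 (16U) → rack 10 (remaining 8U)
S17 (2U) → rack 10 (remaining 6U)

10 racks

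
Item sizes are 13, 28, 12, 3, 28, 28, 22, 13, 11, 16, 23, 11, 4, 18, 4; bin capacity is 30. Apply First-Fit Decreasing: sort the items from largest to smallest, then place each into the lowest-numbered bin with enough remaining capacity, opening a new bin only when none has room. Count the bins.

Sorted descending: 28, 28, 28, 23, 22, 18, 16, 13, 13, 12, 11, 11, 4, 4, 3.
28 → bin 1 (remaining 2)
28 → bin 2 (remaining 2)
28 → bin 3 (remaining 2)
23 → bin 4 (remaining 7)
22 → bin 5 (remaining 8)
18 → bin 6 (remaining 12)
16 → bin 7 (remaining 14)
13 → bin 7 (remaining 1)
13 → bin 8 (remaining 17)
12 → bin 6 (remaining 0)
11 → bin 8 (remaining 6)
11 → bin 9 (remaining 19)
4 → bin 4 (remaining 3)
4 → bin 5 (remaining 4)
3 → bin 4 (remaining 0)

9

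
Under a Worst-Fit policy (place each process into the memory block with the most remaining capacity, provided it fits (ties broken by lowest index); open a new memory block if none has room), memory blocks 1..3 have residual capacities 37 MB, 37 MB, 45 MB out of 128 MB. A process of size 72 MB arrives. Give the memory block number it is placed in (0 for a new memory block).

0

No memory block has ≥ 72 MB free, so a new memory block is opened.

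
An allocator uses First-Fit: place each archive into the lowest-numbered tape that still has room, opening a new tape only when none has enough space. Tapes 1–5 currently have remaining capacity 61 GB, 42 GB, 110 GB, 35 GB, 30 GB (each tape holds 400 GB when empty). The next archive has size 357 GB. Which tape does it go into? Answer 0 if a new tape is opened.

No tape has ≥ 357 GB free, so a new tape is opened.

0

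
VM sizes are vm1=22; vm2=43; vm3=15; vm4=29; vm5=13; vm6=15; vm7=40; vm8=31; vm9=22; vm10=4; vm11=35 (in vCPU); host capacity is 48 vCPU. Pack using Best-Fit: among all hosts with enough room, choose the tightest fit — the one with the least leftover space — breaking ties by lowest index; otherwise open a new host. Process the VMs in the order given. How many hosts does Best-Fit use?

vm1 (22 vCPU) → host 1 (remaining 26 vCPU)
vm2 (43 vCPU) → host 2 (remaining 5 vCPU)
vm3 (15 vCPU) → host 1 (remaining 11 vCPU)
vm4 (29 vCPU) → host 3 (remaining 19 vCPU)
vm5 (13 vCPU) → host 3 (remaining 6 vCPU)
vm6 (15 vCPU) → host 4 (remaining 33 vCPU)
vm7 (40 vCPU) → host 5 (remaining 8 vCPU)
vm8 (31 vCPU) → host 4 (remaining 2 vCPU)
vm9 (22 vCPU) → host 6 (remaining 26 vCPU)
vm10 (4 vCPU) → host 2 (remaining 1 vCPU)
vm11 (35 vCPU) → host 7 (remaining 13 vCPU)

7 hosts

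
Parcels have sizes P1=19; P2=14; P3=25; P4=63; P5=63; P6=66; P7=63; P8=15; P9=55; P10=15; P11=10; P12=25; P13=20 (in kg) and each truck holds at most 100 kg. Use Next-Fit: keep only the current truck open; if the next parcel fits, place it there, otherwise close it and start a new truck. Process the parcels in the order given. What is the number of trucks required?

7

truck 1: place P1 (19 kg), 81 kg left
truck 1: place P2 (14 kg), 67 kg left
truck 1: place P3 (25 kg), 42 kg left
truck 2: place P4 (63 kg), 37 kg left
truck 3: place P5 (63 kg), 37 kg left
truck 4: place P6 (66 kg), 34 kg left
truck 5: place P7 (63 kg), 37 kg left
truck 5: place P8 (15 kg), 22 kg left
truck 6: place P9 (55 kg), 45 kg left
truck 6: place P10 (15 kg), 30 kg left
truck 6: place P11 (10 kg), 20 kg left
truck 7: place P12 (25 kg), 75 kg left
truck 7: place P13 (20 kg), 55 kg left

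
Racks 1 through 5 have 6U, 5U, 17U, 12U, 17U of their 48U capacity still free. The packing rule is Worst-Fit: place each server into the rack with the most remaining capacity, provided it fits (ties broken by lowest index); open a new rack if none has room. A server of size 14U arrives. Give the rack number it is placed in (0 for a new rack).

Racks with room: rack 3 (17U), rack 5 (17U).
Most room is rack 3 with 17U free.

3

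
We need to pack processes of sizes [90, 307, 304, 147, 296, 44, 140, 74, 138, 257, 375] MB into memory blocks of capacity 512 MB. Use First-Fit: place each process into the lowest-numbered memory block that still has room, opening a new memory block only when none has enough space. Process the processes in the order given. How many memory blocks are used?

5

Put 90 MB in memory block 1; 422 MB remain.
Put 307 MB in memory block 1; 115 MB remain.
Put 304 MB in memory block 2; 208 MB remain.
Put 147 MB in memory block 2; 61 MB remain.
Put 296 MB in memory block 3; 216 MB remain.
Put 44 MB in memory block 1; 71 MB remain.
Put 140 MB in memory block 3; 76 MB remain.
Put 74 MB in memory block 3; 2 MB remain.
Put 138 MB in memory block 4; 374 MB remain.
Put 257 MB in memory block 4; 117 MB remain.
Put 375 MB in memory block 5; 137 MB remain.
Final memory blocks: [90,307,44] [304,147] [296,140,74] [138,257] [375].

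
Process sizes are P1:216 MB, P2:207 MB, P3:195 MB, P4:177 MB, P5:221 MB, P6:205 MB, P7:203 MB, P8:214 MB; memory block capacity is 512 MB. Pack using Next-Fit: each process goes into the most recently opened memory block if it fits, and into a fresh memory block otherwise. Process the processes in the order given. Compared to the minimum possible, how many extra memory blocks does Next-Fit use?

0

Next-Fit: [216,207] [195,177] [221,205] [203,214] → 4 memory blocks.
Total size 1638 MB; any packing needs at least ⌈1638/512⌉ = 4 memory blocks.
So 4 is already optimal.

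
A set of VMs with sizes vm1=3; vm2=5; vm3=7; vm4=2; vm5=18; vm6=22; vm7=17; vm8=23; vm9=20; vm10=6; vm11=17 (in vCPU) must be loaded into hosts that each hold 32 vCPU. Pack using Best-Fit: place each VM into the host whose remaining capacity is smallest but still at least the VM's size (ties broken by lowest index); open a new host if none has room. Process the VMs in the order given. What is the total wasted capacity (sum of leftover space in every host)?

84

host 1: place vm1 (3 vCPU), 29 vCPU left
host 1: place vm2 (5 vCPU), 24 vCPU left
host 1: place vm3 (7 vCPU), 17 vCPU left
host 1: place vm4 (2 vCPU), 15 vCPU left
host 2: place vm5 (18 vCPU), 14 vCPU left
host 3: place vm6 (22 vCPU), 10 vCPU left
host 4: place vm7 (17 vCPU), 15 vCPU left
host 5: place vm8 (23 vCPU), 9 vCPU left
host 6: place vm9 (20 vCPU), 12 vCPU left
host 5: place vm10 (6 vCPU), 3 vCPU left
host 7: place vm11 (17 vCPU), 15 vCPU left
7 hosts × 32 vCPU = 224 vCPU; used 140 vCPU; unused 84 vCPU.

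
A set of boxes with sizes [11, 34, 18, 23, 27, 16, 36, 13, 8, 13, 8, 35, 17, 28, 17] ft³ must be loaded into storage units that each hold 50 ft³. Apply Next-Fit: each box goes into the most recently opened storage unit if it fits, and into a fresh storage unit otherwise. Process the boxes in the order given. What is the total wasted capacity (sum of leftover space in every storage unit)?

96

11 ft³ → storage unit 1 (remaining 39 ft³)
34 ft³ → storage unit 1 (remaining 5 ft³)
18 ft³ → storage unit 2 (remaining 32 ft³)
23 ft³ → storage unit 2 (remaining 9 ft³)
27 ft³ → storage unit 3 (remaining 23 ft³)
16 ft³ → storage unit 3 (remaining 7 ft³)
36 ft³ → storage unit 4 (remaining 14 ft³)
13 ft³ → storage unit 4 (remaining 1 ft³)
8 ft³ → storage unit 5 (remaining 42 ft³)
13 ft³ → storage unit 5 (remaining 29 ft³)
8 ft³ → storage unit 5 (remaining 21 ft³)
35 ft³ → storage unit 6 (remaining 15 ft³)
17 ft³ → storage unit 7 (remaining 33 ft³)
28 ft³ → storage unit 7 (remaining 5 ft³)
17 ft³ → storage unit 8 (remaining 33 ft³)
8 storage units × 50 ft³ = 400 ft³; used 304 ft³; unused 96 ft³.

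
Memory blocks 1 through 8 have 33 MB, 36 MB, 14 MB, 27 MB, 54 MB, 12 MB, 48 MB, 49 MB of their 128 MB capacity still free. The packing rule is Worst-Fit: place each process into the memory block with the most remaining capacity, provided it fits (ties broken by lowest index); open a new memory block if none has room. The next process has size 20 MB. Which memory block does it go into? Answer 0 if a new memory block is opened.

Memory blocks with room: memory block 1 (33 MB), memory block 2 (36 MB), memory block 4 (27 MB), memory block 5 (54 MB), memory block 7 (48 MB), memory block 8 (49 MB).
Most room is memory block 5 with 54 MB free.

5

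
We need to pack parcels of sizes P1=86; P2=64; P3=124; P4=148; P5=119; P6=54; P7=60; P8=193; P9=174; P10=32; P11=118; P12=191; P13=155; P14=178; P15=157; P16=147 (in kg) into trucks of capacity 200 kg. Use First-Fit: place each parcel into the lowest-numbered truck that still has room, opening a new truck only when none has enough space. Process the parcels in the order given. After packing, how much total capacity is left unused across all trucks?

Put P1 (86 kg) in truck 1; 114 kg remain.
Put P2 (64 kg) in truck 1; 50 kg remain.
Put P3 (124 kg) in truck 2; 76 kg remain.
Put P4 (148 kg) in truck 3; 52 kg remain.
Put P5 (119 kg) in truck 4; 81 kg remain.
Put P6 (54 kg) in truck 2; 22 kg remain.
Put P7 (60 kg) in truck 4; 21 kg remain.
Put P8 (193 kg) in truck 5; 7 kg remain.
Put P9 (174 kg) in truck 6; 26 kg remain.
Put P10 (32 kg) in truck 1; 18 kg remain.
Put P11 (118 kg) in truck 7; 82 kg remain.
Put P12 (191 kg) in truck 8; 9 kg remain.
Put P13 (155 kg) in truck 9; 45 kg remain.
Put P14 (178 kg) in truck 10; 22 kg remain.
Put P15 (157 kg) in truck 11; 43 kg remain.
Put P16 (147 kg) in truck 12; 53 kg remain.
12 trucks × 200 kg = 2400 kg; used 2000 kg; unused 400 kg.

400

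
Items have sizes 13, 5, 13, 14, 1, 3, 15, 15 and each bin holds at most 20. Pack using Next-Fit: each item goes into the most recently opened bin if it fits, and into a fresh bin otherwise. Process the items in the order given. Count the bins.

5

Put 13 in bin 1; 7 remain.
Put 5 in bin 1; 2 remain.
Put 13 in bin 2; 7 remain.
Put 14 in bin 3; 6 remain.
Put 1 in bin 3; 5 remain.
Put 3 in bin 3; 2 remain.
Put 15 in bin 4; 5 remain.
Put 15 in bin 5; 5 remain.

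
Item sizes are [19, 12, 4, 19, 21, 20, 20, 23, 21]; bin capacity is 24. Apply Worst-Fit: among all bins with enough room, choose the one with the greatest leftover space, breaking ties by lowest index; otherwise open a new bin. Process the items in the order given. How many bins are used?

19 → bin 1 (remaining 5)
12 → bin 2 (remaining 12)
4 → bin 2 (remaining 8)
19 → bin 3 (remaining 5)
21 → bin 4 (remaining 3)
20 → bin 5 (remaining 4)
20 → bin 6 (remaining 4)
23 → bin 7 (remaining 1)
21 → bin 8 (remaining 3)

8 bins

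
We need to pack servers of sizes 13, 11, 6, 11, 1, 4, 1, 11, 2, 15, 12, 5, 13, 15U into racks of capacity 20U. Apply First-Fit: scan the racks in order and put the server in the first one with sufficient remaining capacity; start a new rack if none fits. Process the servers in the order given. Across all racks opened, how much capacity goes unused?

Put 13U in rack 1; 7U remain.
Put 11U in rack 2; 9U remain.
Put 6U in rack 1; 1U remain.
Put 11U in rack 3; 9U remain.
Put 1U in rack 1; 0U remain.
Put 4U in rack 2; 5U remain.
Put 1U in rack 2; 4U remain.
Put 11U in rack 4; 9U remain.
Put 2U in rack 2; 2U remain.
Put 15U in rack 5; 5U remain.
Put 12U in rack 6; 8U remain.
Put 5U in rack 3; 4U remain.
Put 13U in rack 7; 7U remain.
Put 15U in rack 8; 5U remain.
8 racks × 20U = 160U; used 120U; unused 40U.

40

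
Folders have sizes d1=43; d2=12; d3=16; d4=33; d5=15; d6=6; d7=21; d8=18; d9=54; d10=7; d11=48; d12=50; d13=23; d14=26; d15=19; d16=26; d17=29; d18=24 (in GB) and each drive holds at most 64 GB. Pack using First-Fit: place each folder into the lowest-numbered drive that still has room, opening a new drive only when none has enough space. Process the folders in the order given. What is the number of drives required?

9

drive 1: place d1 (43 GB), 21 GB left
drive 1: place d2 (12 GB), 9 GB left
drive 2: place d3 (16 GB), 48 GB left
drive 2: place d4 (33 GB), 15 GB left
drive 2: place d5 (15 GB), 0 GB left
drive 1: place d6 (6 GB), 3 GB left
drive 3: place d7 (21 GB), 43 GB left
drive 3: place d8 (18 GB), 25 GB left
drive 4: place d9 (54 GB), 10 GB left
drive 3: place d10 (7 GB), 18 GB left
drive 5: place d11 (48 GB), 16 GB left
drive 6: place d12 (50 GB), 14 GB left
drive 7: place d13 (23 GB), 41 GB left
drive 7: place d14 (26 GB), 15 GB left
drive 8: place d15 (19 GB), 45 GB left
drive 8: place d16 (26 GB), 19 GB left
drive 9: place d17 (29 GB), 35 GB left
drive 9: place d18 (24 GB), 11 GB left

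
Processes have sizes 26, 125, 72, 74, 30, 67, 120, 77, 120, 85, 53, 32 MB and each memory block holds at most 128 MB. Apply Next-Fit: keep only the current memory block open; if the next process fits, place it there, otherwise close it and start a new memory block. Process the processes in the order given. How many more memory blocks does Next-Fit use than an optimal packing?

2

Next-Fit: [26] [125] [72] [74,30] [67] [120] [77] [120] [85] [53,32] → 10 memory blocks.
8 processes exceed 64 MB (half the capacity), and no two of those can share a memory block, so at least 8 memory blocks are needed.
An optimal packing achieves that bound: [125] [120] [120] [85,32] [77,30] [74,53] [72,26] [67] → 8 memory blocks.
Excess: 10 − 8 = 2.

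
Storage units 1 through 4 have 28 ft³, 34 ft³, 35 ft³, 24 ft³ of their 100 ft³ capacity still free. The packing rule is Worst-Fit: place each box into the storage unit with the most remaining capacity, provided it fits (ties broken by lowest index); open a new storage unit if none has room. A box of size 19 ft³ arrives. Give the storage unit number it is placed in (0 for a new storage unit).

3

Storage units with room: storage unit 1 (28 ft³), storage unit 2 (34 ft³), storage unit 3 (35 ft³), storage unit 4 (24 ft³).
Most room is storage unit 3 with 35 ft³ free.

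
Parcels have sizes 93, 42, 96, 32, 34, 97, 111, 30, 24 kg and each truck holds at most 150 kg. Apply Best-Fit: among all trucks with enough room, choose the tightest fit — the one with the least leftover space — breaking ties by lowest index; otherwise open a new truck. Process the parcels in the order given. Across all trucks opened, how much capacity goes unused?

191

93 kg → truck 1 (remaining 57 kg)
42 kg → truck 1 (remaining 15 kg)
96 kg → truck 2 (remaining 54 kg)
32 kg → truck 2 (remaining 22 kg)
34 kg → truck 3 (remaining 116 kg)
97 kg → truck 3 (remaining 19 kg)
111 kg → truck 4 (remaining 39 kg)
30 kg → truck 4 (remaining 9 kg)
24 kg → truck 5 (remaining 126 kg)
5 trucks × 150 kg = 750 kg; used 559 kg; unused 191 kg.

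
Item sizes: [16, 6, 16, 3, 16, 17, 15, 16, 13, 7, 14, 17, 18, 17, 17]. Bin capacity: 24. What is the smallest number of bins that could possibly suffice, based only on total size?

Total size = 16 + 6 + 16 + 3 + 16 + 17 + 15 + 16 + 13 + 7 + 14 + 17 + 18 + 17 + 17 = 208.
⌈208 / 24⌉ = 9.

9 bins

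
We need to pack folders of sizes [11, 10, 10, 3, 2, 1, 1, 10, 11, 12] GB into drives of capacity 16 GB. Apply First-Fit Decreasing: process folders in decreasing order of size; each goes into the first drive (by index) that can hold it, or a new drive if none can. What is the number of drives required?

6 drives

Sorted descending: 12, 11, 11, 10, 10, 10, 3, 2, 1, 1.
Put 12 GB in drive 1; 4 GB remain.
Put 11 GB in drive 2; 5 GB remain.
Put 11 GB in drive 3; 5 GB remain.
Put 10 GB in drive 4; 6 GB remain.
Put 10 GB in drive 5; 6 GB remain.
Put 10 GB in drive 6; 6 GB remain.
Put 3 GB in drive 1; 1 GB remain.
Put 2 GB in drive 2; 3 GB remain.
Put 1 GB in drive 1; 0 GB remain.
Put 1 GB in drive 2; 2 GB remain.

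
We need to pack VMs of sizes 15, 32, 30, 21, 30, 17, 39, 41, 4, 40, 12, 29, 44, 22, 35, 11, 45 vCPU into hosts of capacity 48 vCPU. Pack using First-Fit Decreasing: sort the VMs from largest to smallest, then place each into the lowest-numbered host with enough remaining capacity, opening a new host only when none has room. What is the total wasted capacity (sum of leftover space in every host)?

61

Sorted descending: 45, 44, 41, 40, 39, 35, 32, 30, 30, 29, 22, 21, 17, 15, 12, 11, 4.
45 vCPU → host 1 (remaining 3 vCPU)
44 vCPU → host 2 (remaining 4 vCPU)
41 vCPU → host 3 (remaining 7 vCPU)
40 vCPU → host 4 (remaining 8 vCPU)
39 vCPU → host 5 (remaining 9 vCPU)
35 vCPU → host 6 (remaining 13 vCPU)
32 vCPU → host 7 (remaining 16 vCPU)
30 vCPU → host 8 (remaining 18 vCPU)
30 vCPU → host 9 (remaining 18 vCPU)
29 vCPU → host 10 (remaining 19 vCPU)
22 vCPU → host 11 (remaining 26 vCPU)
21 vCPU → host 11 (remaining 5 vCPU)
17 vCPU → host 8 (remaining 1 vCPU)
15 vCPU → host 7 (remaining 1 vCPU)
12 vCPU → host 6 (remaining 1 vCPU)
11 vCPU → host 9 (remaining 7 vCPU)
4 vCPU → host 2 (remaining 0 vCPU)
11 hosts × 48 vCPU = 528 vCPU; used 467 vCPU; unused 61 vCPU.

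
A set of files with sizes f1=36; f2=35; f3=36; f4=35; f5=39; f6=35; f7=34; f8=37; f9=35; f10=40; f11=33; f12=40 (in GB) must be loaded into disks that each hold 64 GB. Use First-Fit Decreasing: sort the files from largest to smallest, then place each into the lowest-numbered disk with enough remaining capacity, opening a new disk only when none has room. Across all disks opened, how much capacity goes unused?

Sorted descending: 40, 40, 39, 37, 36, 36, 35, 35, 35, 35, 34, 33.
40 GB → disk 1 (remaining 24 GB)
40 GB → disk 2 (remaining 24 GB)
39 GB → disk 3 (remaining 25 GB)
37 GB → disk 4 (remaining 27 GB)
36 GB → disk 5 (remaining 28 GB)
36 GB → disk 6 (remaining 28 GB)
35 GB → disk 7 (remaining 29 GB)
35 GB → disk 8 (remaining 29 GB)
35 GB → disk 9 (remaining 29 GB)
35 GB → disk 10 (remaining 29 GB)
34 GB → disk 11 (remaining 30 GB)
33 GB → disk 12 (remaining 31 GB)
12 disks × 64 GB = 768 GB; used 435 GB; unused 333 GB.

333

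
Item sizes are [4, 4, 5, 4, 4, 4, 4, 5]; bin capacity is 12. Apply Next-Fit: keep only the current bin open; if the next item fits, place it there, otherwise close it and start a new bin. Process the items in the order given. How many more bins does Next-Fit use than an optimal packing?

Next-Fit: [4,4] [5,4] [4,4,4] [5] → 4 bins.
Total size 34; any packing needs at least ⌈34/12⌉ = 3 bins.
An optimal packing achieves that bound: [5,5] [4,4,4] [4,4,4] → 3 bins.
Excess: 4 − 3 = 1.

1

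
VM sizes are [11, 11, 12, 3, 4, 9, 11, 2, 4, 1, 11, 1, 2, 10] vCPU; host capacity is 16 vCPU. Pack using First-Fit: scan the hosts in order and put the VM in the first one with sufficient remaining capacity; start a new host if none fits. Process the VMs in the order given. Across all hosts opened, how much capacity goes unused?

11 vCPU → host 1 (remaining 5 vCPU)
11 vCPU → host 2 (remaining 5 vCPU)
12 vCPU → host 3 (remaining 4 vCPU)
3 vCPU → host 1 (remaining 2 vCPU)
4 vCPU → host 2 (remaining 1 vCPU)
9 vCPU → host 4 (remaining 7 vCPU)
11 vCPU → host 5 (remaining 5 vCPU)
2 vCPU → host 1 (remaining 0 vCPU)
4 vCPU → host 3 (remaining 0 vCPU)
1 vCPU → host 2 (remaining 0 vCPU)
11 vCPU → host 6 (remaining 5 vCPU)
1 vCPU → host 4 (remaining 6 vCPU)
2 vCPU → host 4 (remaining 4 vCPU)
10 vCPU → host 7 (remaining 6 vCPU)
7 hosts × 16 vCPU = 112 vCPU; used 92 vCPU; unused 20 vCPU.

20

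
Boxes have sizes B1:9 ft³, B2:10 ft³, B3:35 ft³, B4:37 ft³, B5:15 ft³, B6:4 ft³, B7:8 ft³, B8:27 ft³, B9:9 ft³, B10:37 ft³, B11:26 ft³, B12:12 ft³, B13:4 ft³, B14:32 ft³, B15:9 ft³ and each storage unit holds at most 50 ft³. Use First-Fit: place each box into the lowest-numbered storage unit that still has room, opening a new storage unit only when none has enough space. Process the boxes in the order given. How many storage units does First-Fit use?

7

storage unit 1: place B1 (9 ft³), 41 ft³ left
storage unit 1: place B2 (10 ft³), 31 ft³ left
storage unit 2: place B3 (35 ft³), 15 ft³ left
storage unit 3: place B4 (37 ft³), 13 ft³ left
storage unit 1: place B5 (15 ft³), 16 ft³ left
storage unit 1: place B6 (4 ft³), 12 ft³ left
storage unit 1: place B7 (8 ft³), 4 ft³ left
storage unit 4: place B8 (27 ft³), 23 ft³ left
storage unit 2: place B9 (9 ft³), 6 ft³ left
storage unit 5: place B10 (37 ft³), 13 ft³ left
storage unit 6: place B11 (26 ft³), 24 ft³ left
storage unit 3: place B12 (12 ft³), 1 ft³ left
storage unit 1: place B13 (4 ft³), 0 ft³ left
storage unit 7: place B14 (32 ft³), 18 ft³ left
storage unit 4: place B15 (9 ft³), 14 ft³ left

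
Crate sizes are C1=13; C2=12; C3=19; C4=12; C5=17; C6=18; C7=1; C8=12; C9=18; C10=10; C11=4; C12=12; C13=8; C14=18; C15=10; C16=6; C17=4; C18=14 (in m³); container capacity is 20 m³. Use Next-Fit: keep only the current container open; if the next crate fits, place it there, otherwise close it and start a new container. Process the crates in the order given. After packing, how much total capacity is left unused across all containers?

52

container 1: place C1 (13 m³), 7 m³ left
container 2: place C2 (12 m³), 8 m³ left
container 3: place C3 (19 m³), 1 m³ left
container 4: place C4 (12 m³), 8 m³ left
container 5: place C5 (17 m³), 3 m³ left
container 6: place C6 (18 m³), 2 m³ left
container 6: place C7 (1 m³), 1 m³ left
container 7: place C8 (12 m³), 8 m³ left
container 8: place C9 (18 m³), 2 m³ left
container 9: place C10 (10 m³), 10 m³ left
container 9: place C11 (4 m³), 6 m³ left
container 10: place C12 (12 m³), 8 m³ left
container 10: place C13 (8 m³), 0 m³ left
container 11: place C14 (18 m³), 2 m³ left
container 12: place C15 (10 m³), 10 m³ left
container 12: place C16 (6 m³), 4 m³ left
container 12: place C17 (4 m³), 0 m³ left
container 13: place C18 (14 m³), 6 m³ left
13 containers × 20 m³ = 260 m³; used 208 m³; unused 52 m³.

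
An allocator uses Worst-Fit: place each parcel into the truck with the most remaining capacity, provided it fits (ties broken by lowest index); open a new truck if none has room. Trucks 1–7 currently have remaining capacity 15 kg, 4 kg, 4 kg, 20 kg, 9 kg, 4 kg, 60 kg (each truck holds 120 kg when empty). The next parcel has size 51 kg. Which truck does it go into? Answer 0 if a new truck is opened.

7

Trucks with room: truck 7 (60 kg).
Most room is truck 7 with 60 kg free.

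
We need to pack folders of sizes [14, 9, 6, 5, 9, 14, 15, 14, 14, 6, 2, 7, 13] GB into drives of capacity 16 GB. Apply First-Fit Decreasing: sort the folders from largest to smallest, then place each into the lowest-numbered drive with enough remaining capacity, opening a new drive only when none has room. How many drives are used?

Sorted descending: 15, 14, 14, 14, 14, 13, 9, 9, 7, 6, 6, 5, 2.
Put 15 GB in drive 1; 1 GB remain.
Put 14 GB in drive 2; 2 GB remain.
Put 14 GB in drive 3; 2 GB remain.
Put 14 GB in drive 4; 2 GB remain.
Put 14 GB in drive 5; 2 GB remain.
Put 13 GB in drive 6; 3 GB remain.
Put 9 GB in drive 7; 7 GB remain.
Put 9 GB in drive 8; 7 GB remain.
Put 7 GB in drive 7; 0 GB remain.
Put 6 GB in drive 8; 1 GB remain.
Put 6 GB in drive 9; 10 GB remain.
Put 5 GB in drive 9; 5 GB remain.
Put 2 GB in drive 2; 0 GB remain.

9 drives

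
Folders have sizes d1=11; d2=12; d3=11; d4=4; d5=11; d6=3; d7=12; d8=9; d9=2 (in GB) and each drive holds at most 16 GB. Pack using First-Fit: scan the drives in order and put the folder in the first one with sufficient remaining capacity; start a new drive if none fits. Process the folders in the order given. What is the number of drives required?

6

d1 (11 GB) → drive 1 (remaining 5 GB)
d2 (12 GB) → drive 2 (remaining 4 GB)
d3 (11 GB) → drive 3 (remaining 5 GB)
d4 (4 GB) → drive 1 (remaining 1 GB)
d5 (11 GB) → drive 4 (remaining 5 GB)
d6 (3 GB) → drive 2 (remaining 1 GB)
d7 (12 GB) → drive 5 (remaining 4 GB)
d8 (9 GB) → drive 6 (remaining 7 GB)
d9 (2 GB) → drive 3 (remaining 3 GB)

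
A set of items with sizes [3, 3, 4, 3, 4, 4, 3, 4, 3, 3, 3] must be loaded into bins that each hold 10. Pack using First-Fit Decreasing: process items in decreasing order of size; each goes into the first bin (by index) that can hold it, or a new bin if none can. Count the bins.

Sorted descending: 4, 4, 4, 4, 3, 3, 3, 3, 3, 3, 3.
4 → bin 1 (remaining 6)
4 → bin 1 (remaining 2)
4 → bin 2 (remaining 6)
4 → bin 2 (remaining 2)
3 → bin 3 (remaining 7)
3 → bin 3 (remaining 4)
3 → bin 3 (remaining 1)
3 → bin 4 (remaining 7)
3 → bin 4 (remaining 4)
3 → bin 4 (remaining 1)
3 → bin 5 (remaining 7)
Final bins: [4,4] [4,4] [3,3,3] [3,3,3] [3].

5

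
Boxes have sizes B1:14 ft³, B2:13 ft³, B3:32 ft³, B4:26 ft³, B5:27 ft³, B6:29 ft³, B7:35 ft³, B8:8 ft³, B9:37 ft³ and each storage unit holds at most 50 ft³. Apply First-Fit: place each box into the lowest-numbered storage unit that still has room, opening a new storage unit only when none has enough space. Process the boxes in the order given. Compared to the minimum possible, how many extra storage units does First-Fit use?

First-Fit: [14,13,8] [32] [26] [27] [29] [35] [37] → 7 storage units.
6 boxes exceed 25 ft³ (half the capacity), and no two of those can share a storage unit, so at least 6 storage units are needed.
An optimal packing achieves that bound: [37,13] [35,14] [32,8] [29] [27] [26] → 6 storage units.
Excess: 7 − 6 = 1.

1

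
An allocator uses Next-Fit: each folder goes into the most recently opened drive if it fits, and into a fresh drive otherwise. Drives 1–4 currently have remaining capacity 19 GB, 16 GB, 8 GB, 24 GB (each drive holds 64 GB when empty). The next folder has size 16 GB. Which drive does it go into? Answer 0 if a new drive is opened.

Next-Fit only looks at drive 4, which has 24 GB free.
16 GB fits there.

4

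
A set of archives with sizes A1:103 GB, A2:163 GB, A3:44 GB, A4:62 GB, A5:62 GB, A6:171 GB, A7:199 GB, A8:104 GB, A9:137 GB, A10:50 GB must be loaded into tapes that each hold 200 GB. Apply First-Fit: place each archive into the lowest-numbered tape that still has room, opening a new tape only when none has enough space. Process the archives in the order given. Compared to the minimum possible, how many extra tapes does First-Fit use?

1

First-Fit: [103,44,50] [163] [62,62] [171] [199] [104] [137] → 7 tapes.
Total size 1095 GB; any packing needs at least ⌈1095/200⌉ = 6 tapes.
An optimal packing achieves that bound: [199] [171] [163] [137,62] [104,62] [103,50,44] → 6 tapes.
Excess: 7 − 6 = 1.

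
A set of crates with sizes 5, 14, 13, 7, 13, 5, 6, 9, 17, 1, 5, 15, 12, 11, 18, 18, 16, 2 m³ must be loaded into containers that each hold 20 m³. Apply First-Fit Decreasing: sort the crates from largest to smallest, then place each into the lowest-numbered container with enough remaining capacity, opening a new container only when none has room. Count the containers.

10 containers

Sorted descending: 18, 18, 17, 16, 15, 14, 13, 13, 12, 11, 9, 7, 6, 5, 5, 5, 2, 1.
18 m³ → container 1 (remaining 2 m³)
18 m³ → container 2 (remaining 2 m³)
17 m³ → container 3 (remaining 3 m³)
16 m³ → container 4 (remaining 4 m³)
15 m³ → container 5 (remaining 5 m³)
14 m³ → container 6 (remaining 6 m³)
13 m³ → container 7 (remaining 7 m³)
13 m³ → container 8 (remaining 7 m³)
12 m³ → container 9 (remaining 8 m³)
11 m³ → container 10 (remaining 9 m³)
9 m³ → container 10 (remaining 0 m³)
7 m³ → container 7 (remaining 0 m³)
6 m³ → container 6 (remaining 0 m³)
5 m³ → container 5 (remaining 0 m³)
5 m³ → container 8 (remaining 2 m³)
5 m³ → container 9 (remaining 3 m³)
2 m³ → container 1 (remaining 0 m³)
1 m³ → container 2 (remaining 1 m³)
Final containers: [18,2] [18,1] [17] [16] [15,5] [14,6] [13,7] [13,5] [12,5] [11,9].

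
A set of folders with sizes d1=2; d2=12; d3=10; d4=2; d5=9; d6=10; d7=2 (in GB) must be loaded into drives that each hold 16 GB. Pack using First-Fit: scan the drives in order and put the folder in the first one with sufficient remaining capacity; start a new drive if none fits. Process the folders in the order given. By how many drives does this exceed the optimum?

0

First-Fit: [2,12,2] [10,2] [9] [10] → 4 drives.
4 folders exceed 8 GB (half the capacity), and no two of those can share a drive, so at least 4 drives are needed.
So 4 is already optimal.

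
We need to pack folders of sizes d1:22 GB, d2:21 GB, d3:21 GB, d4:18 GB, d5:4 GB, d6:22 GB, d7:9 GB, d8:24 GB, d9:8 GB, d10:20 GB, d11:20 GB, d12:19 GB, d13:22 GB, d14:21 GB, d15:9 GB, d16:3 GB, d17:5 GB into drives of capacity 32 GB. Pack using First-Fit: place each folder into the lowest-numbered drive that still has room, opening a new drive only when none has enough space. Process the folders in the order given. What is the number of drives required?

drive 1: place d1 (22 GB), 10 GB left
drive 2: place d2 (21 GB), 11 GB left
drive 3: place d3 (21 GB), 11 GB left
drive 4: place d4 (18 GB), 14 GB left
drive 1: place d5 (4 GB), 6 GB left
drive 5: place d6 (22 GB), 10 GB left
drive 2: place d7 (9 GB), 2 GB left
drive 6: place d8 (24 GB), 8 GB left
drive 3: place d9 (8 GB), 3 GB left
drive 7: place d10 (20 GB), 12 GB left
drive 8: place d11 (20 GB), 12 GB left
drive 9: place d12 (19 GB), 13 GB left
drive 10: place d13 (22 GB), 10 GB left
drive 11: place d14 (21 GB), 11 GB left
drive 4: place d15 (9 GB), 5 GB left
drive 1: place d16 (3 GB), 3 GB left
drive 4: place d17 (5 GB), 0 GB left

11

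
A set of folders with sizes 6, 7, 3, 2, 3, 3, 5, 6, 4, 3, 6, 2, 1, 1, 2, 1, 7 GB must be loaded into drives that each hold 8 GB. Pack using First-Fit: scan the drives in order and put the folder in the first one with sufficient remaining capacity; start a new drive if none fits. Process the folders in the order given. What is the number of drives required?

Put 6 GB in drive 1; 2 GB remain.
Put 7 GB in drive 2; 1 GB remain.
Put 3 GB in drive 3; 5 GB remain.
Put 2 GB in drive 1; 0 GB remain.
Put 3 GB in drive 3; 2 GB remain.
Put 3 GB in drive 4; 5 GB remain.
Put 5 GB in drive 4; 0 GB remain.
Put 6 GB in drive 5; 2 GB remain.
Put 4 GB in drive 6; 4 GB remain.
Put 3 GB in drive 6; 1 GB remain.
Put 6 GB in drive 7; 2 GB remain.
Put 2 GB in drive 3; 0 GB remain.
Put 1 GB in drive 2; 0 GB remain.
Put 1 GB in drive 5; 1 GB remain.
Put 2 GB in drive 7; 0 GB remain.
Put 1 GB in drive 5; 0 GB remain.
Put 7 GB in drive 8; 1 GB remain.
Final drives: [6,2] [7,1] [3,3,2] [3,5] [6,1,1] [4,3] [6,2] [7].

8 drives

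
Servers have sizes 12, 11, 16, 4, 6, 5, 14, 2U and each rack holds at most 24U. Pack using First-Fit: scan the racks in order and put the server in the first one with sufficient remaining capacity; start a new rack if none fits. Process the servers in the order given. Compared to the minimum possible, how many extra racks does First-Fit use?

First-Fit: [12,11] [16,4,2] [6,5] [14] → 4 racks.
Total size 70U; any packing needs at least ⌈70/24⌉ = 3 racks.
An optimal packing achieves that bound: [16,6,2] [14,5,4] [12,11] → 3 racks.
Excess: 4 − 3 = 1.

1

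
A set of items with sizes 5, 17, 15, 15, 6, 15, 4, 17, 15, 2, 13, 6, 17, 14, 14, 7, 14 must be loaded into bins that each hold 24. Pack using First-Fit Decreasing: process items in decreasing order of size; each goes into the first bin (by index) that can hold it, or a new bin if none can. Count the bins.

11

Sorted descending: 17, 17, 17, 15, 15, 15, 15, 14, 14, 14, 13, 7, 6, 6, 5, 4, 2.
Put 17 in bin 1; 7 remain.
Put 17 in bin 2; 7 remain.
Put 17 in bin 3; 7 remain.
Put 15 in bin 4; 9 remain.
Put 15 in bin 5; 9 remain.
Put 15 in bin 6; 9 remain.
Put 15 in bin 7; 9 remain.
Put 14 in bin 8; 10 remain.
Put 14 in bin 9; 10 remain.
Put 14 in bin 10; 10 remain.
Put 13 in bin 11; 11 remain.
Put 7 in bin 1; 0 remain.
Put 6 in bin 2; 1 remain.
Put 6 in bin 3; 1 remain.
Put 5 in bin 4; 4 remain.
Put 4 in bin 4; 0 remain.
Put 2 in bin 5; 7 remain.
Final bins: [17,7] [17,6] [17,6] [15,5,4] [15,2] [15] [15] [14] [14] [14] [13].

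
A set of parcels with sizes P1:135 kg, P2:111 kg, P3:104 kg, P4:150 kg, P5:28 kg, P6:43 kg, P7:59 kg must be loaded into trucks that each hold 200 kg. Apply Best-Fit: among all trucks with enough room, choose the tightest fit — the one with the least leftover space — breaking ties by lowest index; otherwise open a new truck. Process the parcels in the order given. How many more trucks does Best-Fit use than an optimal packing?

0

Best-Fit: [135,43] [111,59] [104] [150,28] → 4 trucks.
Total size 630 kg; any packing needs at least ⌈630/200⌉ = 4 trucks.
So 4 is already optimal.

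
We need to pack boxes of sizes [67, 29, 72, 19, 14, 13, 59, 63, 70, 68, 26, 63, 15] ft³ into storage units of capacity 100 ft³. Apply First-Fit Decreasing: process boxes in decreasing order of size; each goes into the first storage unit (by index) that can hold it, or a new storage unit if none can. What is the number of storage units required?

Sorted descending: 72, 70, 68, 67, 63, 63, 59, 29, 26, 19, 15, 14, 13.
Put 72 ft³ in storage unit 1; 28 ft³ remain.
Put 70 ft³ in storage unit 2; 30 ft³ remain.
Put 68 ft³ in storage unit 3; 32 ft³ remain.
Put 67 ft³ in storage unit 4; 33 ft³ remain.
Put 63 ft³ in storage unit 5; 37 ft³ remain.
Put 63 ft³ in storage unit 6; 37 ft³ remain.
Put 59 ft³ in storage unit 7; 41 ft³ remain.
Put 29 ft³ in storage unit 2; 1 ft³ remain.
Put 26 ft³ in storage unit 1; 2 ft³ remain.
Put 19 ft³ in storage unit 3; 13 ft³ remain.
Put 15 ft³ in storage unit 4; 18 ft³ remain.
Put 14 ft³ in storage unit 4; 4 ft³ remain.
Put 13 ft³ in storage unit 3; 0 ft³ remain.
Final storage units: [72,26] [70,29] [68,19,13] [67,15,14] [63] [63] [59].

7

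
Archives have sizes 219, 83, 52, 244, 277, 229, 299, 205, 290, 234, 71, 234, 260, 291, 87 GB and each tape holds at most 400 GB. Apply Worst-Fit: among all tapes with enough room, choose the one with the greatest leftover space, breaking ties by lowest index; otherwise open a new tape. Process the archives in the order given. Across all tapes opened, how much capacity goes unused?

Put 219 GB in tape 1; 181 GB remain.
Put 83 GB in tape 1; 98 GB remain.
Put 52 GB in tape 1; 46 GB remain.
Put 244 GB in tape 2; 156 GB remain.
Put 277 GB in tape 3; 123 GB remain.
Put 229 GB in tape 4; 171 GB remain.
Put 299 GB in tape 5; 101 GB remain.
Put 205 GB in tape 6; 195 GB remain.
Put 290 GB in tape 7; 110 GB remain.
Put 234 GB in tape 8; 166 GB remain.
Put 71 GB in tape 6; 124 GB remain.
Put 234 GB in tape 9; 166 GB remain.
Put 260 GB in tape 10; 140 GB remain.
Put 291 GB in tape 11; 109 GB remain.
Put 87 GB in tape 4; 84 GB remain.
11 tapes × 400 GB = 4400 GB; used 3075 GB; unused 1325 GB.

1325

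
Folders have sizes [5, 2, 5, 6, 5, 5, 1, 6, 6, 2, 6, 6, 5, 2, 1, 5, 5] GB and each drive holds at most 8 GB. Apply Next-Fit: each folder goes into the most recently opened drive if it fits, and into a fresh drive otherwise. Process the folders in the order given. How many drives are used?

Put 5 GB in drive 1; 3 GB remain.
Put 2 GB in drive 1; 1 GB remain.
Put 5 GB in drive 2; 3 GB remain.
Put 6 GB in drive 3; 2 GB remain.
Put 5 GB in drive 4; 3 GB remain.
Put 5 GB in drive 5; 3 GB remain.
Put 1 GB in drive 5; 2 GB remain.
Put 6 GB in drive 6; 2 GB remain.
Put 6 GB in drive 7; 2 GB remain.
Put 2 GB in drive 7; 0 GB remain.
Put 6 GB in drive 8; 2 GB remain.
Put 6 GB in drive 9; 2 GB remain.
Put 5 GB in drive 10; 3 GB remain.
Put 2 GB in drive 10; 1 GB remain.
Put 1 GB in drive 10; 0 GB remain.
Put 5 GB in drive 11; 3 GB remain.
Put 5 GB in drive 12; 3 GB remain.

12 drives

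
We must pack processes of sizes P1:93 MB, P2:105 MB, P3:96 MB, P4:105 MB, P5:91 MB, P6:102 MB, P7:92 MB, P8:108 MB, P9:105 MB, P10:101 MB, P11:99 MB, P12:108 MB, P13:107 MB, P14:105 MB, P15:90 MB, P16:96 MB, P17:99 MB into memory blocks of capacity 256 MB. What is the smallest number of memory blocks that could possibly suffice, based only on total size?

Total size = 93 + 105 + 96 + 105 + 91 + 102 + 92 + 108 + 105 + 101 + 99 + 108 + 107 + 105 + 90 + 96 + 99 = 1702 MB.
⌈1702 / 256⌉ = 7.

7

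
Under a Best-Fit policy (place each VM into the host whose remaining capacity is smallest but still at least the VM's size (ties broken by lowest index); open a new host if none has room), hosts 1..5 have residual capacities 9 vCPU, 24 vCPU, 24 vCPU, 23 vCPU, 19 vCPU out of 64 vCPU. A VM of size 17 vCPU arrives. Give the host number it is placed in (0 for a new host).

Hosts with room: host 2 (24 vCPU), host 3 (24 vCPU), host 4 (23 vCPU), host 5 (19 vCPU).
Tightest fit is host 5 with 19 vCPU free.

5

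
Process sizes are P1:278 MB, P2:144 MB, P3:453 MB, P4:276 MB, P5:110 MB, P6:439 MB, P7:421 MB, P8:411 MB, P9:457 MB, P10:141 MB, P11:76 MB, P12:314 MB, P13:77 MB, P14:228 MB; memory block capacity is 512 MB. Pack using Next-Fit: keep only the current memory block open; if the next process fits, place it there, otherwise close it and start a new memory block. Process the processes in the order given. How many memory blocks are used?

10

memory block 1: place P1 (278 MB), 234 MB left
memory block 1: place P2 (144 MB), 90 MB left
memory block 2: place P3 (453 MB), 59 MB left
memory block 3: place P4 (276 MB), 236 MB left
memory block 3: place P5 (110 MB), 126 MB left
memory block 4: place P6 (439 MB), 73 MB left
memory block 5: place P7 (421 MB), 91 MB left
memory block 6: place P8 (411 MB), 101 MB left
memory block 7: place P9 (457 MB), 55 MB left
memory block 8: place P10 (141 MB), 371 MB left
memory block 8: place P11 (76 MB), 295 MB left
memory block 9: place P12 (314 MB), 198 MB left
memory block 9: place P13 (77 MB), 121 MB left
memory block 10: place P14 (228 MB), 284 MB left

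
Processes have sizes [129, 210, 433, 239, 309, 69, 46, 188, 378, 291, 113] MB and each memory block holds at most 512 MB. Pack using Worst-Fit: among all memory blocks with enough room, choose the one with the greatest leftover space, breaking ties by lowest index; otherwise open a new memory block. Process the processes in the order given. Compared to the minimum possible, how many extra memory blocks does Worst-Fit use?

1

Worst-Fit: [129,210] [433] [239,69,46] [309,188] [378] [291,113] → 6 memory blocks.
Total size 2405 MB; any packing needs at least ⌈2405/512⌉ = 5 memory blocks.
An optimal packing achieves that bound: [433,69] [378,129] [309,188] [291,210] [239,113,46] → 5 memory blocks.
Excess: 6 − 5 = 1.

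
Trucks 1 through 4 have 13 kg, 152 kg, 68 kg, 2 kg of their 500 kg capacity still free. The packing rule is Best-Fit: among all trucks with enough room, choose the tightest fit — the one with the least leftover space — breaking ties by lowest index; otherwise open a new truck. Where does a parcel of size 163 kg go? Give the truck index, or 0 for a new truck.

No truck has ≥ 163 kg free, so a new truck is opened.

0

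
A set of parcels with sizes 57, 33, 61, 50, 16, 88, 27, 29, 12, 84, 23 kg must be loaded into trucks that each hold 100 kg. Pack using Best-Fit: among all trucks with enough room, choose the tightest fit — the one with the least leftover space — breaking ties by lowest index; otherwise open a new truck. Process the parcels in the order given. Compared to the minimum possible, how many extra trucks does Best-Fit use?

1

Best-Fit: [57,33] [61,16,23] [50,27] [88,12] [29] [84] → 6 trucks.
Total size 480 kg; any packing needs at least ⌈480/100⌉ = 5 trucks.
An optimal packing achieves that bound: [88,12] [84,16] [61,33] [57,29] [50,27,23] → 5 trucks.
Excess: 6 − 5 = 1.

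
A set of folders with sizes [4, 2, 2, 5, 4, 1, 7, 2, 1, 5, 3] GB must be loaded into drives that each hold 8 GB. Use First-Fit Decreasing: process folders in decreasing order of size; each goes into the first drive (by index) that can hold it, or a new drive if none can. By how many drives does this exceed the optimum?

First-Fit Decreasing: [7,1] [5,3] [5,2,1] [4,4] [2,2] → 5 drives.
Total size 36 GB; any packing needs at least ⌈36/8⌉ = 5 drives.
So 5 is already optimal.

0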